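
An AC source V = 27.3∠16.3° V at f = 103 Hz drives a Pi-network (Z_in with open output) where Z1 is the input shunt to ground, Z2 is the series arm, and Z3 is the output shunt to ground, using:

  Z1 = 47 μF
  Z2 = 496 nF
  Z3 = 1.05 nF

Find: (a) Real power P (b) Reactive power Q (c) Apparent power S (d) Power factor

Step 1 — Angular frequency: ω = 2π·f = 2π·103 = 647.2 rad/s.
Step 2 — Component impedances:
  Z1: Z = 1/(jωC) = -j/(ω·C) = 0 - j32.88 Ω
  Z2: Z = 1/(jωC) = -j/(ω·C) = 0 - j3115 Ω
  Z3: Z = 1/(jωC) = -j/(ω·C) = 0 - j1.472e+06 Ω
Step 3 — With open output, the series arm Z2 and the output shunt Z3 appear in series to ground: Z2 + Z3 = 0 - j1.475e+06 Ω.
Step 4 — Parallel with input shunt Z1: Z_in = Z1 || (Z2 + Z3) = 0 - j32.88 Ω = 32.88∠-90.0° Ω.
Step 5 — Source phasor: V = 27.3∠16.3° V = 26.2 + j7.662 V.
Step 6 — Current: I = V / Z = -0.2331 + j0.797 A = 0.8304∠106.3° A.
Step 7 — Complex power: S = V·I* = 0 - j22.67 VA.
Step 8 — Real power: P = Re(S) = 0 W.
Step 9 — Reactive power: Q = Im(S) = -22.67 VAR.
Step 10 — Apparent power: |S| = 22.67 VA.
Step 11 — Power factor: PF = P/|S| = 0 (leading).

(a) P = 0 W  (b) Q = -22.67 VAR  (c) S = 22.67 VA  (d) PF = 0 (leading)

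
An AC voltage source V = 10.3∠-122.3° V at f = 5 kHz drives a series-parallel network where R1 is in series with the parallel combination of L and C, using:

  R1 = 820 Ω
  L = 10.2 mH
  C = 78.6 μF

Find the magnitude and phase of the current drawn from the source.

Step 1 — Angular frequency: ω = 2π·f = 2π·5000 = 3.142e+04 rad/s.
Step 2 — Component impedances:
  R1: Z = R = 820 Ω
  L: Z = jωL = j·3.142e+04·0.0102 = 0 + j320.4 Ω
  C: Z = 1/(jωC) = -j/(ω·C) = 0 - j0.405 Ω
Step 3 — Parallel branch: L || C = 1/(1/L + 1/C) = 0 - j0.4055 Ω.
Step 4 — Series with R1: Z_total = R1 + (L || C) = 820 - j0.4055 Ω = 820∠-0.0° Ω.
Step 5 — Source phasor: V = 10.3∠-122.3° V = -5.504 - j8.706 V.
Step 6 — Ohm's law: I = V / Z_total = (-5.504 - j8.706) / (820 - j0.4055) = -0.006707 - j0.01062 A.
Step 7 — Convert to polar: |I| = 0.01256 A, ∠I = -122.3°.

I = 0.01256∠-122.3° A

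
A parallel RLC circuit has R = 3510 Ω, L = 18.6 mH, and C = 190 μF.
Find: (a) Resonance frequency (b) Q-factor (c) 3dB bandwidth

Step 1 — Resonance: ω₀ = 1/√(LC) = 1/√(0.0186·0.00019) = 531.9 rad/s.
Step 2 — f₀ = ω₀/(2π) = 84.66 Hz.
Step 3 — Parallel Q: Q = R/(ω₀L) = 3510/(531.9·0.0186) = 354.8.
Step 4 — Bandwidth: Δω = ω₀/Q = 1.499 rad/s; BW = Δω/(2π) = 0.2386 Hz.

(a) f₀ = 84.66 Hz  (b) Q = 354.8  (c) BW = 0.2386 Hz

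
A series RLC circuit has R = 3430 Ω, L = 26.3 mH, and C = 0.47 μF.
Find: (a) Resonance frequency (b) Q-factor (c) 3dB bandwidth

Step 1 — Resonance condition Im(Z)=0 gives ω₀ = 1/√(LC).
Step 2 — ω₀ = 1/√(0.0263·4.7e-07) = 8994 rad/s.
Step 3 — f₀ = ω₀/(2π) = 1432 Hz.
Step 4 — Series Q: Q = ω₀L/R = 8994·0.0263/3430 = 0.06897.
Step 5 — 3dB bandwidth: Δω = ω₀/Q = 1.304e+05 rad/s; BW = Δω/(2π) = 2.076e+04 Hz.

(a) f₀ = 1432 Hz  (b) Q = 0.06897  (c) BW = 2.076e+04 Hz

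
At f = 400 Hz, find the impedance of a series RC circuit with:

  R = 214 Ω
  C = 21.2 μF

Step 1 — Angular frequency: ω = 2π·f = 2π·400 = 2513 rad/s.
Step 2 — Component impedances:
  R: Z = R = 214 Ω
  C: Z = 1/(jωC) = -j/(ω·C) = 0 - j18.77 Ω
Step 3 — Series combination: Z_total = R + C = 214 - j18.77 Ω = 214.8∠-5.0° Ω.

Z = 214 - j18.77 Ω = 214.8∠-5.0° Ω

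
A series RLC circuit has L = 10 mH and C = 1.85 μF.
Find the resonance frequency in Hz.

Step 1 — Resonance condition Im(Z)=0 gives ω₀ = 1/√(LC).
Step 2 — ω₀ = 1/√(0.01·1.85e-06) = 7352 rad/s.
Step 3 — f₀ = ω₀/(2π) = 1170 Hz.

f₀ = 1170 Hz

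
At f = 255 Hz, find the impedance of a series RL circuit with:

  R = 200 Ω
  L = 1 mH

Step 1 — Angular frequency: ω = 2π·f = 2π·255 = 1602 rad/s.
Step 2 — Component impedances:
  R: Z = R = 200 Ω
  L: Z = jωL = j·1602·0.001 = 0 + j1.602 Ω
Step 3 — Series combination: Z_total = R + L = 200 + j1.602 Ω = 200∠0.5° Ω.

Z = 200 + j1.602 Ω = 200∠0.5° Ω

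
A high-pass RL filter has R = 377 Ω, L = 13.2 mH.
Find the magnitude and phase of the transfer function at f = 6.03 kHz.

Step 1 — Angular frequency: ω = 2π·6030 = 3.789e+04 rad/s.
Step 2 — Transfer function: H(jω) = jωL/(R + jωL).
Step 3 — Numerator jωL = j·500.1; denominator R + jωL = 377 + j500.1.
Step 4 — H = 0.6377 + j0.4807.
Step 5 — Magnitude: |H| = 0.7985 (-2.0 dB); phase: φ = 37.0°.

|H| = 0.7985 (-2.0 dB), φ = 37.0°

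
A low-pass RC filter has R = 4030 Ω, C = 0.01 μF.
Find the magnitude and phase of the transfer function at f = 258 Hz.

Step 1 — Angular frequency: ω = 2π·258 = 1621 rad/s.
Step 2 — Transfer function: H(jω) = 1/(1 + jωRC).
Step 3 — Denominator: 1 + jωRC = 1 + j·1621·4030·1e-08 = 1 + j0.06533.
Step 4 — H = 0.9958 - j0.06505.
Step 5 — Magnitude: |H| = 0.9979 (-0.0 dB); phase: φ = -3.7°.

|H| = 0.9979 (-0.0 dB), φ = -3.7°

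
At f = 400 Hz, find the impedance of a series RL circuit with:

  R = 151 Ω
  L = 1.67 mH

Step 1 — Angular frequency: ω = 2π·f = 2π·400 = 2513 rad/s.
Step 2 — Component impedances:
  R: Z = R = 151 Ω
  L: Z = jωL = j·2513·0.00167 = 0 + j4.197 Ω
Step 3 — Series combination: Z_total = R + L = 151 + j4.197 Ω = 151.1∠1.6° Ω.

Z = 151 + j4.197 Ω = 151.1∠1.6° Ω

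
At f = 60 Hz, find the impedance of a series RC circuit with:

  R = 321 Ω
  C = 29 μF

Step 1 — Angular frequency: ω = 2π·f = 2π·60 = 377 rad/s.
Step 2 — Component impedances:
  R: Z = R = 321 Ω
  C: Z = 1/(jωC) = -j/(ω·C) = 0 - j91.47 Ω
Step 3 — Series combination: Z_total = R + C = 321 - j91.47 Ω = 333.8∠-15.9° Ω.

Z = 321 - j91.47 Ω = 333.8∠-15.9° Ω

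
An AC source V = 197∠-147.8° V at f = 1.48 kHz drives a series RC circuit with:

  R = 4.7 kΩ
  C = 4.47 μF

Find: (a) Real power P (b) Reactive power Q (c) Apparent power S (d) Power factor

Step 1 — Angular frequency: ω = 2π·f = 2π·1480 = 9299 rad/s.
Step 2 — Component impedances:
  R: Z = R = 4700 Ω
  C: Z = 1/(jωC) = -j/(ω·C) = 0 - j24.06 Ω
Step 3 — Series combination: Z_total = R + C = 4700 - j24.06 Ω = 4700∠-0.3° Ω.
Step 4 — Source phasor: V = 197∠-147.8° V = -166.7 - j105 V.
Step 5 — Current: I = V / Z = -0.03535 - j0.02252 A = 0.04191∠-147.5° A.
Step 6 — Complex power: S = V·I* = 8.257 - j0.04226 VA.
Step 7 — Real power: P = Re(S) = 8.257 W.
Step 8 — Reactive power: Q = Im(S) = -0.04226 VAR.
Step 9 — Apparent power: |S| = 8.257 VA.
Step 10 — Power factor: PF = P/|S| = 1 (leading).

(a) P = 8.257 W  (b) Q = -0.04226 VAR  (c) S = 8.257 VA  (d) PF = 1 (leading)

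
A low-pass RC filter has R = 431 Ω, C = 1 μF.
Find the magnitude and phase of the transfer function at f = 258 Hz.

Step 1 — Angular frequency: ω = 2π·258 = 1621 rad/s.
Step 2 — Transfer function: H(jω) = 1/(1 + jωRC).
Step 3 — Denominator: 1 + jωRC = 1 + j·1621·431·1e-06 = 1 + j0.6987.
Step 4 — H = 0.672 - j0.4695.
Step 5 — Magnitude: |H| = 0.8197 (-1.7 dB); phase: φ = -34.9°.

|H| = 0.8197 (-1.7 dB), φ = -34.9°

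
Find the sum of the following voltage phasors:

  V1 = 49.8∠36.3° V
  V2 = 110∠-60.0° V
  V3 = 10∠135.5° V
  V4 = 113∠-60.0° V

Step 1 — Convert each phasor to rectangular form:
  V1 = 49.8·(cos(36.3°) + j·sin(36.3°)) = 40.14 + j29.48 V
  V2 = 110·(cos(-60.0°) + j·sin(-60.0°)) = 55 - j95.26 V
  V3 = 10·(cos(135.5°) + j·sin(135.5°)) = -7.133 + j7.009 V
  V4 = 113·(cos(-60.0°) + j·sin(-60.0°)) = 56.5 - j97.86 V
Step 2 — Sum components: V_total = 144.5 - j156.6 V.
Step 3 — Convert to polar: |V_total| = 213.1 V, ∠V_total = -47.3°.

V_total = 213.1∠-47.3° V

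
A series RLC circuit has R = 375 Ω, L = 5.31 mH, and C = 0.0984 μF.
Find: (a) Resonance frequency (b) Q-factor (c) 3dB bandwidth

Step 1 — Resonance condition Im(Z)=0 gives ω₀ = 1/√(LC).
Step 2 — ω₀ = 1/√(0.00531·9.84e-08) = 4.375e+04 rad/s.
Step 3 — f₀ = ω₀/(2π) = 6963 Hz.
Step 4 — Series Q: Q = ω₀L/R = 4.375e+04·0.00531/375 = 0.6195.
Step 5 — 3dB bandwidth: Δω = ω₀/Q = 7.062e+04 rad/s; BW = Δω/(2π) = 1.124e+04 Hz.

(a) f₀ = 6963 Hz  (b) Q = 0.6195  (c) BW = 1.124e+04 Hz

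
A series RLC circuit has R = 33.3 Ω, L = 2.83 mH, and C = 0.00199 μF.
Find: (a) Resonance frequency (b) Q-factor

Step 1 — Resonance condition Im(Z)=0 gives ω₀ = 1/√(LC).
Step 2 — ω₀ = 1/√(0.00283·1.99e-09) = 4.214e+05 rad/s.
Step 3 — f₀ = ω₀/(2π) = 6.707e+04 Hz.
Step 4 — Series Q: Q = ω₀L/R = 4.214e+05·0.00283/33.3 = 35.81.

(a) f₀ = 6.707e+04 Hz  (b) Q = 35.81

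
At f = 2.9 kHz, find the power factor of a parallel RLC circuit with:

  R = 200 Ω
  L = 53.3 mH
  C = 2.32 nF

Step 1 — Angular frequency: ω = 2π·f = 2π·2900 = 1.822e+04 rad/s.
Step 2 — Component impedances:
  R: Z = R = 200 Ω
  L: Z = jωL = j·1.822e+04·0.0533 = 0 + j971.2 Ω
  C: Z = 1/(jωC) = -j/(ω·C) = 0 - j2.366e+04 Ω
Step 3 — Parallel combination: 1/Z_total = 1/R + 1/L + 1/C; Z_total = 192.5 + j38.01 Ω = 196.2∠11.2° Ω.
Step 4 — Power factor: PF = cos(φ) = Re(Z)/|Z| = 192.5/196.2 = 0.9811.
Step 5 — Type: Im(Z) = 38.01 ⇒ lagging (phase φ = 11.2°).

PF = 0.9811 (lagging, φ = 11.2°)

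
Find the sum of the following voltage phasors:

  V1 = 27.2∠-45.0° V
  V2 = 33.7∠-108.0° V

Step 1 — Convert each phasor to rectangular form:
  V1 = 27.2·(cos(-45.0°) + j·sin(-45.0°)) = 19.23 - j19.23 V
  V2 = 33.7·(cos(-108.0°) + j·sin(-108.0°)) = -10.41 - j32.05 V
Step 2 — Sum components: V_total = 8.819 - j51.28 V.
Step 3 — Convert to polar: |V_total| = 52.04 V, ∠V_total = -80.2°.

V_total = 52.04∠-80.2° V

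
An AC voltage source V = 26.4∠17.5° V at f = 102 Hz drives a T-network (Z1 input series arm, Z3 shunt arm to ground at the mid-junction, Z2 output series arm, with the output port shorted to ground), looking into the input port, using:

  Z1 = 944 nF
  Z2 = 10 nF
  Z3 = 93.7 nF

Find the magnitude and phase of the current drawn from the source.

Step 1 — Angular frequency: ω = 2π·f = 2π·102 = 640.9 rad/s.
Step 2 — Component impedances:
  Z1: Z = 1/(jωC) = -j/(ω·C) = 0 - j1653 Ω
  Z2: Z = 1/(jωC) = -j/(ω·C) = 0 - j1.56e+05 Ω
  Z3: Z = 1/(jωC) = -j/(ω·C) = 0 - j1.665e+04 Ω
Step 3 — With the output port shorted to ground, the output series arm Z2 runs from the junction to ground; the shunt arm Z3 also runs from the junction to ground. They appear in parallel: Z3 || Z2 = 0 - j1.505e+04 Ω.
Step 4 — Series with input arm Z1: Z_in = Z1 + (Z3 || Z2) = 0 - j1.67e+04 Ω = 1.67e+04∠-90.0° Ω.
Step 5 — Source phasor: V = 26.4∠17.5° V = 25.18 + j7.939 V.
Step 6 — Ohm's law: I = V / Z_total = (25.18 + j7.939) / (0 - j1.67e+04) = -0.0004754 + j0.001508 A.
Step 7 — Convert to polar: |I| = 0.001581 A, ∠I = 107.5°.

I = 0.001581∠107.5° A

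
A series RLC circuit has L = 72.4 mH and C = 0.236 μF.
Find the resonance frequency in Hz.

Step 1 — Resonance condition Im(Z)=0 gives ω₀ = 1/√(LC).
Step 2 — ω₀ = 1/√(0.0724·2.36e-07) = 7650 rad/s.
Step 3 — f₀ = ω₀/(2π) = 1218 Hz.

f₀ = 1218 Hz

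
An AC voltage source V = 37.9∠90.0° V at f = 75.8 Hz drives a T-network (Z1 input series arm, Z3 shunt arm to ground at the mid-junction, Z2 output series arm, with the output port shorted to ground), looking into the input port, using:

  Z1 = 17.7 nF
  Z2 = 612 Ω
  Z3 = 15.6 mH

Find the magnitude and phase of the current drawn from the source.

Step 1 — Angular frequency: ω = 2π·f = 2π·75.8 = 476.3 rad/s.
Step 2 — Component impedances:
  Z1: Z = 1/(jωC) = -j/(ω·C) = 0 - j1.186e+05 Ω
  Z2: Z = R = 612 Ω
  Z3: Z = jωL = j·476.3·0.0156 = 0 + j7.43 Ω
Step 3 — With the output port shorted to ground, the output series arm Z2 runs from the junction to ground; the shunt arm Z3 also runs from the junction to ground. They appear in parallel: Z3 || Z2 = 0.09018 + j7.429 Ω.
Step 4 — Series with input arm Z1: Z_in = Z1 + (Z3 || Z2) = 0.09018 - j1.186e+05 Ω = 1.186e+05∠-90.0° Ω.
Step 5 — Source phasor: V = 37.9∠90.0° V = 0 + j37.9 V.
Step 6 — Ohm's law: I = V / Z_total = (0 + j37.9) / (0.09018 - j1.186e+05) = -0.0003195 + j2.429e-10 A.
Step 7 — Convert to polar: |I| = 0.0003195 A, ∠I = 180.0°.

I = 0.0003195∠180.0° A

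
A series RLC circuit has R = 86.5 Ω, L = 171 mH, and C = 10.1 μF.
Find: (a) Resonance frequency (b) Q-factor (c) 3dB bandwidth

Step 1 — Resonance condition Im(Z)=0 gives ω₀ = 1/√(LC).
Step 2 — ω₀ = 1/√(0.171·1.01e-05) = 760.9 rad/s.
Step 3 — f₀ = ω₀/(2π) = 121.1 Hz.
Step 4 — Series Q: Q = ω₀L/R = 760.9·0.171/86.5 = 1.504.
Step 5 — 3dB bandwidth: Δω = ω₀/Q = 505.8 rad/s; BW = Δω/(2π) = 80.51 Hz.

(a) f₀ = 121.1 Hz  (b) Q = 1.504  (c) BW = 80.51 Hz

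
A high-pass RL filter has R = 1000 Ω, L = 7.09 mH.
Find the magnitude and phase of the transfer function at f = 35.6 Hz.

Step 1 — Angular frequency: ω = 2π·35.6 = 223.7 rad/s.
Step 2 — Transfer function: H(jω) = jωL/(R + jωL).
Step 3 — Numerator jωL = j·1.586; denominator R + jωL = 1000 + j1.586.
Step 4 — H = 2.515e-06 + j0.001586.
Step 5 — Magnitude: |H| = 0.001586 (-56.0 dB); phase: φ = 89.9°.

|H| = 0.001586 (-56.0 dB), φ = 89.9°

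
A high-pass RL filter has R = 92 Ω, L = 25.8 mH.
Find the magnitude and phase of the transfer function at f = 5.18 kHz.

Step 1 — Angular frequency: ω = 2π·5180 = 3.255e+04 rad/s.
Step 2 — Transfer function: H(jω) = jωL/(R + jωL).
Step 3 — Numerator jωL = j·839.7; denominator R + jωL = 92 + j839.7.
Step 4 — H = 0.9881 + j0.1083.
Step 5 — Magnitude: |H| = 0.9941 (-0.1 dB); phase: φ = 6.3°.

|H| = 0.9941 (-0.1 dB), φ = 6.3°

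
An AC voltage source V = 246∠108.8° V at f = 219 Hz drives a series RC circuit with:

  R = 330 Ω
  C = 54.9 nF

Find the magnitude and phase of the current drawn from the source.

Step 1 — Angular frequency: ω = 2π·f = 2π·219 = 1376 rad/s.
Step 2 — Component impedances:
  R: Z = R = 330 Ω
  C: Z = 1/(jωC) = -j/(ω·C) = 0 - j1.324e+04 Ω
Step 3 — Series combination: Z_total = R + C = 330 - j1.324e+04 Ω = 1.324e+04∠-88.6° Ω.
Step 4 — Source phasor: V = 246∠108.8° V = -79.28 + j232.9 V.
Step 5 — Ohm's law: I = V / Z_total = (-79.28 + j232.9) / (330 - j1.324e+04) = -0.01773 - j0.005547 A.
Step 6 — Convert to polar: |I| = 0.01858 A, ∠I = -162.6°.

I = 0.01858∠-162.6° A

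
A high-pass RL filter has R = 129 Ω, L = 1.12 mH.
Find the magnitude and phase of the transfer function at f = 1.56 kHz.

Step 1 — Angular frequency: ω = 2π·1560 = 9802 rad/s.
Step 2 — Transfer function: H(jω) = jωL/(R + jωL).
Step 3 — Numerator jωL = j·10.98; denominator R + jωL = 129 + j10.98.
Step 4 — H = 0.00719 + j0.08449.
Step 5 — Magnitude: |H| = 0.08479 (-21.4 dB); phase: φ = 85.1°.

|H| = 0.08479 (-21.4 dB), φ = 85.1°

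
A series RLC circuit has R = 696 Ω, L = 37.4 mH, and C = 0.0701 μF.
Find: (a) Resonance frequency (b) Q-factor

Step 1 — Resonance condition Im(Z)=0 gives ω₀ = 1/√(LC).
Step 2 — ω₀ = 1/√(0.0374·7.01e-08) = 1.953e+04 rad/s.
Step 3 — f₀ = ω₀/(2π) = 3108 Hz.
Step 4 — Series Q: Q = ω₀L/R = 1.953e+04·0.0374/696 = 1.049.

(a) f₀ = 3108 Hz  (b) Q = 1.049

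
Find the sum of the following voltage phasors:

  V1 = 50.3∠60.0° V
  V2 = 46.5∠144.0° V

Step 1 — Convert each phasor to rectangular form:
  V1 = 50.3·(cos(60.0°) + j·sin(60.0°)) = 25.15 + j43.56 V
  V2 = 46.5·(cos(144.0°) + j·sin(144.0°)) = -37.62 + j27.33 V
Step 2 — Sum components: V_total = -12.47 + j70.89 V.
Step 3 — Convert to polar: |V_total| = 71.98 V, ∠V_total = 100.0°.

V_total = 71.98∠100.0° V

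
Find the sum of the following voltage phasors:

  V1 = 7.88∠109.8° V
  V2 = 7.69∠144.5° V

Step 1 — Convert each phasor to rectangular form:
  V1 = 7.88·(cos(109.8°) + j·sin(109.8°)) = -2.669 + j7.414 V
  V2 = 7.69·(cos(144.5°) + j·sin(144.5°)) = -6.261 + j4.466 V
Step 2 — Sum components: V_total = -8.93 + j11.88 V.
Step 3 — Convert to polar: |V_total| = 14.86 V, ∠V_total = 126.9°.

V_total = 14.86∠126.9° V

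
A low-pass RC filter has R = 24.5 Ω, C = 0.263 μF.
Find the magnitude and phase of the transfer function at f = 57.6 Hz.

Step 1 — Angular frequency: ω = 2π·57.6 = 361.9 rad/s.
Step 2 — Transfer function: H(jω) = 1/(1 + jωRC).
Step 3 — Denominator: 1 + jωRC = 1 + j·361.9·24.5·2.63e-07 = 1 + j0.002332.
Step 4 — H = 1 - j0.002332.
Step 5 — Magnitude: |H| = 1 (-0.0 dB); phase: φ = -0.1°.

|H| = 1 (-0.0 dB), φ = -0.1°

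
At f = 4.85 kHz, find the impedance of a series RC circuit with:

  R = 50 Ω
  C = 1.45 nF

Step 1 — Angular frequency: ω = 2π·f = 2π·4850 = 3.047e+04 rad/s.
Step 2 — Component impedances:
  R: Z = R = 50 Ω
  C: Z = 1/(jωC) = -j/(ω·C) = 0 - j2.263e+04 Ω
Step 3 — Series combination: Z_total = R + C = 50 - j2.263e+04 Ω = 2.263e+04∠-89.9° Ω.

Z = 50 - j2.263e+04 Ω = 2.263e+04∠-89.9° Ω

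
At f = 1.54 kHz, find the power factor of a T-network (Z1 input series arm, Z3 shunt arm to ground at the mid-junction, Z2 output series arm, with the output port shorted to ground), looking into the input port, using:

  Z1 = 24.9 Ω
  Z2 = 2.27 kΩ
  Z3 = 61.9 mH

Step 1 — Angular frequency: ω = 2π·f = 2π·1540 = 9676 rad/s.
Step 2 — Component impedances:
  Z1: Z = R = 24.9 Ω
  Z2: Z = R = 2270 Ω
  Z3: Z = jωL = j·9676·0.0619 = 0 + j599 Ω
Step 3 — With the output port shorted to ground, the output series arm Z2 runs from the junction to ground; the shunt arm Z3 also runs from the junction to ground. They appear in parallel: Z3 || Z2 = 147.7 + j560 Ω.
Step 4 — Series with input arm Z1: Z_in = Z1 + (Z3 || Z2) = 172.6 + j560 Ω = 586∠72.9° Ω.
Step 5 — Power factor: PF = cos(φ) = Re(Z)/|Z| = 172.65/585.98 = 0.2946.
Step 6 — Type: Im(Z) = 560 ⇒ lagging (phase φ = 72.9°).

PF = 0.2946 (lagging, φ = 72.9°)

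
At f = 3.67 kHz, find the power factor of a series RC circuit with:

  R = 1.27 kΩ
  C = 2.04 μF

Step 1 — Angular frequency: ω = 2π·f = 2π·3670 = 2.306e+04 rad/s.
Step 2 — Component impedances:
  R: Z = R = 1270 Ω
  C: Z = 1/(jωC) = -j/(ω·C) = 0 - j21.26 Ω
Step 3 — Series combination: Z_total = R + C = 1270 - j21.26 Ω = 1270∠-1.0° Ω.
Step 4 — Power factor: PF = cos(φ) = Re(Z)/|Z| = 1270/1270.18 = 0.9999.
Step 5 — Type: Im(Z) = -21.26 ⇒ leading (phase φ = -1.0°).

PF = 0.9999 (leading, φ = -1.0°)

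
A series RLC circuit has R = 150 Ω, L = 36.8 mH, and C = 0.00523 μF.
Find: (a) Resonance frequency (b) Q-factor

Step 1 — Resonance condition Im(Z)=0 gives ω₀ = 1/√(LC).
Step 2 — ω₀ = 1/√(0.0368·5.23e-09) = 7.208e+04 rad/s.
Step 3 — f₀ = ω₀/(2π) = 1.147e+04 Hz.
Step 4 — Series Q: Q = ω₀L/R = 7.208e+04·0.0368/150 = 17.68.

(a) f₀ = 1.147e+04 Hz  (b) Q = 17.68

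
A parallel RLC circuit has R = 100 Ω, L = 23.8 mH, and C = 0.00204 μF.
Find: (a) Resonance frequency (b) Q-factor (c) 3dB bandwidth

Step 1 — Resonance: ω₀ = 1/√(LC) = 1/√(0.0238·2.04e-09) = 1.435e+05 rad/s.
Step 2 — f₀ = ω₀/(2π) = 2.284e+04 Hz.
Step 3 — Parallel Q: Q = R/(ω₀L) = 100/(1.435e+05·0.0238) = 0.02928.
Step 4 — Bandwidth: Δω = ω₀/Q = 4.902e+06 rad/s; BW = Δω/(2π) = 7.802e+05 Hz.

(a) f₀ = 2.284e+04 Hz  (b) Q = 0.02928  (c) BW = 7.802e+05 Hz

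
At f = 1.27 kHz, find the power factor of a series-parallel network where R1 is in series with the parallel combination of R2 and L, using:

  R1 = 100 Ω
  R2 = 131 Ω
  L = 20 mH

Step 1 — Angular frequency: ω = 2π·f = 2π·1270 = 7980 rad/s.
Step 2 — Component impedances:
  R1: Z = R = 100 Ω
  R2: Z = R = 131 Ω
  L: Z = jωL = j·7980·0.02 = 0 + j159.6 Ω
Step 3 — Parallel branch: R2 || L = 1/(1/R2 + 1/L) = 78.27 + j64.24 Ω.
Step 4 — Series with R1: Z_total = R1 + (R2 || L) = 178.3 + j64.24 Ω = 189.5∠19.8° Ω.
Step 5 — Power factor: PF = cos(φ) = Re(Z)/|Z| = 178.27/189.49 = 0.9408.
Step 6 — Type: Im(Z) = 64.24 ⇒ lagging (phase φ = 19.8°).

PF = 0.9408 (lagging, φ = 19.8°)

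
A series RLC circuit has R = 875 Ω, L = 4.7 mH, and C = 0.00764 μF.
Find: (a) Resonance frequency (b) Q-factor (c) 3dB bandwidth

Step 1 — Resonance: ω₀ = 1/√(LC) = 1/√(0.0047·7.64e-09) = 1.669e+05 rad/s.
Step 2 — f₀ = ω₀/(2π) = 2.656e+04 Hz.
Step 3 — Series Q: Q = ω₀L/R = 1.669e+05·0.0047/875 = 0.8964.
Step 4 — Bandwidth: Δω = ω₀/Q = 1.862e+05 rad/s; BW = Δω/(2π) = 2.963e+04 Hz.

(a) f₀ = 2.656e+04 Hz  (b) Q = 0.8964  (c) BW = 2.963e+04 Hz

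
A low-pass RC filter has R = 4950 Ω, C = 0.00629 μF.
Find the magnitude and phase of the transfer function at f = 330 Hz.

Step 1 — Angular frequency: ω = 2π·330 = 2073 rad/s.
Step 2 — Transfer function: H(jω) = 1/(1 + jωRC).
Step 3 — Denominator: 1 + jωRC = 1 + j·2073·4950·6.29e-09 = 1 + j0.06456.
Step 4 — H = 0.9958 - j0.06429.
Step 5 — Magnitude: |H| = 0.9979 (-0.0 dB); phase: φ = -3.7°.

|H| = 0.9979 (-0.0 dB), φ = -3.7°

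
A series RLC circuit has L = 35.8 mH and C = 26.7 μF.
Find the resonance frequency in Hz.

Step 1 — Resonance condition Im(Z)=0 gives ω₀ = 1/√(LC).
Step 2 — ω₀ = 1/√(0.0358·2.67e-05) = 1023 rad/s.
Step 3 — f₀ = ω₀/(2π) = 162.8 Hz.

f₀ = 162.8 Hz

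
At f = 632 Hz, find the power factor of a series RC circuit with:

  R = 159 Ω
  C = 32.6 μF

Step 1 — Angular frequency: ω = 2π·f = 2π·632 = 3971 rad/s.
Step 2 — Component impedances:
  R: Z = R = 159 Ω
  C: Z = 1/(jωC) = -j/(ω·C) = 0 - j7.725 Ω
Step 3 — Series combination: Z_total = R + C = 159 - j7.725 Ω = 159.2∠-2.8° Ω.
Step 4 — Power factor: PF = cos(φ) = Re(Z)/|Z| = 159/159.19 = 0.9988.
Step 5 — Type: Im(Z) = -7.725 ⇒ leading (phase φ = -2.8°).

PF = 0.9988 (leading, φ = -2.8°)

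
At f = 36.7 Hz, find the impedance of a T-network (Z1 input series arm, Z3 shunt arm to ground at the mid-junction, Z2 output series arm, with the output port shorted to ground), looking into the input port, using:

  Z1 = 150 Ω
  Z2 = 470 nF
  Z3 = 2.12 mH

Step 1 — Angular frequency: ω = 2π·f = 2π·36.7 = 230.6 rad/s.
Step 2 — Component impedances:
  Z1: Z = R = 150 Ω
  Z2: Z = 1/(jωC) = -j/(ω·C) = 0 - j9227 Ω
  Z3: Z = jωL = j·230.6·0.00212 = 0 + j0.4889 Ω
Step 3 — With the output port shorted to ground, the output series arm Z2 runs from the junction to ground; the shunt arm Z3 also runs from the junction to ground. They appear in parallel: Z3 || Z2 = 0 + j0.4889 Ω.
Step 4 — Series with input arm Z1: Z_in = Z1 + (Z3 || Z2) = 150 + j0.4889 Ω = 150∠0.2° Ω.

Z = 150 + j0.4889 Ω = 150∠0.2° Ω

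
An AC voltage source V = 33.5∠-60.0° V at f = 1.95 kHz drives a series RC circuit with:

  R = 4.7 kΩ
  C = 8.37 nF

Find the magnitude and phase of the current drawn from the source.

Step 1 — Angular frequency: ω = 2π·f = 2π·1950 = 1.225e+04 rad/s.
Step 2 — Component impedances:
  R: Z = R = 4700 Ω
  C: Z = 1/(jωC) = -j/(ω·C) = 0 - j9751 Ω
Step 3 — Series combination: Z_total = R + C = 4700 - j9751 Ω = 1.082e+04∠-64.3° Ω.
Step 4 — Source phasor: V = 33.5∠-60.0° V = 16.75 - j29.01 V.
Step 5 — Ohm's law: I = V / Z_total = (16.75 - j29.01) / (4700 - j9751) = 0.003086 + j0.0002302 A.
Step 6 — Convert to polar: |I| = 0.003095 A, ∠I = 4.3°.

I = 0.003095∠4.3° A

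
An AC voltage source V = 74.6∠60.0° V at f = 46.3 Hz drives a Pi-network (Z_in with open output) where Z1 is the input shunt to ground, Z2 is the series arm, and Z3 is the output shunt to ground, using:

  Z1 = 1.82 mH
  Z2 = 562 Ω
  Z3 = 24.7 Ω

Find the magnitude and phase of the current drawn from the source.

Step 1 — Angular frequency: ω = 2π·f = 2π·46.3 = 290.9 rad/s.
Step 2 — Component impedances:
  Z1: Z = jωL = j·290.9·0.00182 = 0 + j0.5295 Ω
  Z2: Z = R = 562 Ω
  Z3: Z = R = 24.7 Ω
Step 3 — With open output, the series arm Z2 and the output shunt Z3 appear in series to ground: Z2 + Z3 = 586.7 Ω.
Step 4 — Parallel with input shunt Z1: Z_in = Z1 || (Z2 + Z3) = 0.0004778 + j0.5295 Ω = 0.5295∠89.9° Ω.
Step 5 — Source phasor: V = 74.6∠60.0° V = 37.3 + j64.61 V.
Step 6 — Ohm's law: I = V / Z_total = (37.3 + j64.61) / (0.0004778 + j0.5295) = 122.1 - j70.34 A.
Step 7 — Convert to polar: |I| = 140.9 A, ∠I = -29.9°.

I = 140.9∠-29.9° A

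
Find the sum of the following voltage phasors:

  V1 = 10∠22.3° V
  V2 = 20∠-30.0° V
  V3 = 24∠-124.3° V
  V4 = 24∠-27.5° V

Step 1 — Convert each phasor to rectangular form:
  V1 = 10·(cos(22.3°) + j·sin(22.3°)) = 9.252 + j3.795 V
  V2 = 20·(cos(-30.0°) + j·sin(-30.0°)) = 17.32 - j10 V
  V3 = 24·(cos(-124.3°) + j·sin(-124.3°)) = -13.52 - j19.83 V
  V4 = 24·(cos(-27.5°) + j·sin(-27.5°)) = 21.29 - j11.08 V
Step 2 — Sum components: V_total = 34.34 - j37.11 V.
Step 3 — Convert to polar: |V_total| = 50.56 V, ∠V_total = -47.2°.

V_total = 50.56∠-47.2° V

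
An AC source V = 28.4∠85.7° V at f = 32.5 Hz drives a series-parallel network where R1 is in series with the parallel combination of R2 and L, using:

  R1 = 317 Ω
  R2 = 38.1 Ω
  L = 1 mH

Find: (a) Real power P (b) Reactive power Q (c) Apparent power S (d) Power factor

Step 1 — Angular frequency: ω = 2π·f = 2π·32.5 = 204.2 rad/s.
Step 2 — Component impedances:
  R1: Z = R = 317 Ω
  R2: Z = R = 38.1 Ω
  L: Z = jωL = j·204.2·0.001 = 0 + j0.2042 Ω
Step 3 — Parallel branch: R2 || L = 1/(1/R2 + 1/L) = 0.001094 + j0.2042 Ω.
Step 4 — Series with R1: Z_total = R1 + (R2 || L) = 317 + j0.2042 Ω = 317∠0.0° Ω.
Step 5 — Source phasor: V = 28.4∠85.7° V = 2.129 + j28.32 V.
Step 6 — Current: I = V / Z = 0.006775 + j0.08933 A = 0.08959∠85.7° A.
Step 7 — Complex power: S = V·I* = 2.544 + j0.001639 VA.
Step 8 — Real power: P = Re(S) = 2.544 W.
Step 9 — Reactive power: Q = Im(S) = 0.001639 VAR.
Step 10 — Apparent power: |S| = 2.544 VA.
Step 11 — Power factor: PF = P/|S| = 1 (lagging).

(a) P = 2.544 W  (b) Q = 0.001639 VAR  (c) S = 2.544 VA  (d) PF = 1 (lagging)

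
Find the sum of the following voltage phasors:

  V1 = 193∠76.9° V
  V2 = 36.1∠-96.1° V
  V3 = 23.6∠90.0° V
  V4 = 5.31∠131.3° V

Step 1 — Convert each phasor to rectangular form:
  V1 = 193·(cos(76.9°) + j·sin(76.9°)) = 43.74 + j188 V
  V2 = 36.1·(cos(-96.1°) + j·sin(-96.1°)) = -3.836 - j35.9 V
  V3 = 23.6·(cos(90.0°) + j·sin(90.0°)) = 0 + j23.6 V
  V4 = 5.31·(cos(131.3°) + j·sin(131.3°)) = -3.505 + j3.989 V
Step 2 — Sum components: V_total = 36.4 + j179.7 V.
Step 3 — Convert to polar: |V_total| = 183.3 V, ∠V_total = 78.5°.

V_total = 183.3∠78.5° V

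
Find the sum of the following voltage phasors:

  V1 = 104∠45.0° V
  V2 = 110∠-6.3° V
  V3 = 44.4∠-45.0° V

Step 1 — Convert each phasor to rectangular form:
  V1 = 104·(cos(45.0°) + j·sin(45.0°)) = 73.54 + j73.54 V
  V2 = 110·(cos(-6.3°) + j·sin(-6.3°)) = 109.3 - j12.07 V
  V3 = 44.4·(cos(-45.0°) + j·sin(-45.0°)) = 31.4 - j31.4 V
Step 2 — Sum components: V_total = 214.3 + j30.07 V.
Step 3 — Convert to polar: |V_total| = 216.4 V, ∠V_total = 8.0°.

V_total = 216.4∠8.0° V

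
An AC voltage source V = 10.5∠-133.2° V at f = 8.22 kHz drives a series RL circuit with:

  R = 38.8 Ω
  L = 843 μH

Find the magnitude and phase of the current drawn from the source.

Step 1 — Angular frequency: ω = 2π·f = 2π·8220 = 5.165e+04 rad/s.
Step 2 — Component impedances:
  R: Z = R = 38.8 Ω
  L: Z = jωL = j·5.165e+04·0.000843 = 0 + j43.54 Ω
Step 3 — Series combination: Z_total = R + L = 38.8 + j43.54 Ω = 58.32∠48.3° Ω.
Step 4 — Source phasor: V = 10.5∠-133.2° V = -7.188 - j7.654 V.
Step 5 — Ohm's law: I = V / Z_total = (-7.188 - j7.654) / (38.8 + j43.54) = -0.18 + j0.004694 A.
Step 6 — Convert to polar: |I| = 0.18 A, ∠I = 178.5°.

I = 0.18∠178.5° A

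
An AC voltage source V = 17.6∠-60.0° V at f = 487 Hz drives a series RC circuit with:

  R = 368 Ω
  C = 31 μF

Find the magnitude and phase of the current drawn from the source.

Step 1 — Angular frequency: ω = 2π·f = 2π·487 = 3060 rad/s.
Step 2 — Component impedances:
  R: Z = R = 368 Ω
  C: Z = 1/(jωC) = -j/(ω·C) = 0 - j10.54 Ω
Step 3 — Series combination: Z_total = R + C = 368 - j10.54 Ω = 368.2∠-1.6° Ω.
Step 4 — Source phasor: V = 17.6∠-60.0° V = 8.8 - j15.24 V.
Step 5 — Ohm's law: I = V / Z_total = (8.8 - j15.24) / (368 - j10.54) = 0.02508 - j0.0407 A.
Step 6 — Convert to polar: |I| = 0.04781 A, ∠I = -58.4°.

I = 0.04781∠-58.4° A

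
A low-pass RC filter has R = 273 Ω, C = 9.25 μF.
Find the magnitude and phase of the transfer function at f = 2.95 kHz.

Step 1 — Angular frequency: ω = 2π·2950 = 1.854e+04 rad/s.
Step 2 — Transfer function: H(jω) = 1/(1 + jωRC).
Step 3 — Denominator: 1 + jωRC = 1 + j·1.854e+04·273·9.25e-06 = 1 + j46.81.
Step 4 — H = 0.0004562 - j0.02135.
Step 5 — Magnitude: |H| = 0.02136 (-33.4 dB); phase: φ = -88.8°.

|H| = 0.02136 (-33.4 dB), φ = -88.8°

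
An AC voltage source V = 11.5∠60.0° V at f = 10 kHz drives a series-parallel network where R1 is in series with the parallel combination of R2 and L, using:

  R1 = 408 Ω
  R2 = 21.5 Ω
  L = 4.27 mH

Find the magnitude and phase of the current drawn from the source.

Step 1 — Angular frequency: ω = 2π·f = 2π·1e+04 = 6.283e+04 rad/s.
Step 2 — Component impedances:
  R1: Z = R = 408 Ω
  R2: Z = R = 21.5 Ω
  L: Z = jωL = j·6.283e+04·0.00427 = 0 + j268.3 Ω
Step 3 — Parallel branch: R2 || L = 1/(1/R2 + 1/L) = 21.36 + j1.712 Ω.
Step 4 — Series with R1: Z_total = R1 + (R2 || L) = 429.4 + j1.712 Ω = 429.4∠0.2° Ω.
Step 5 — Source phasor: V = 11.5∠60.0° V = 5.75 + j9.959 V.
Step 6 — Ohm's law: I = V / Z_total = (5.75 + j9.959) / (429.4 + j1.712) = 0.01348 + j0.02314 A.
Step 7 — Convert to polar: |I| = 0.02678 A, ∠I = 59.8°.

I = 0.02678∠59.8° A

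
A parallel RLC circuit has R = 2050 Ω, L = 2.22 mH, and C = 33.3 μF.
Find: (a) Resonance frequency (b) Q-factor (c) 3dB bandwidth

Step 1 — Resonance: ω₀ = 1/√(LC) = 1/√(0.00222·3.33e-05) = 3678 rad/s.
Step 2 — f₀ = ω₀/(2π) = 585.4 Hz.
Step 3 — Parallel Q: Q = R/(ω₀L) = 2050/(3678·0.00222) = 251.1.
Step 4 — Bandwidth: Δω = ω₀/Q = 14.65 rad/s; BW = Δω/(2π) = 2.331 Hz.

(a) f₀ = 585.4 Hz  (b) Q = 251.1  (c) BW = 2.331 Hz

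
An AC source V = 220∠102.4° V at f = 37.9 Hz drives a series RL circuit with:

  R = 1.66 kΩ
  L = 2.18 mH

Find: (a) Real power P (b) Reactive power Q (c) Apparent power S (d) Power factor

Step 1 — Angular frequency: ω = 2π·f = 2π·37.9 = 238.1 rad/s.
Step 2 — Component impedances:
  R: Z = R = 1660 Ω
  L: Z = jωL = j·238.1·0.00218 = 0 + j0.5191 Ω
Step 3 — Series combination: Z_total = R + L = 1660 + j0.5191 Ω = 1660∠0.0° Ω.
Step 4 — Source phasor: V = 220∠102.4° V = -47.24 + j214.9 V.
Step 5 — Current: I = V / Z = -0.02842 + j0.1294 A = 0.1325∠102.4° A.
Step 6 — Complex power: S = V·I* = 29.16 + j0.009118 VA.
Step 7 — Real power: P = Re(S) = 29.16 W.
Step 8 — Reactive power: Q = Im(S) = 0.009118 VAR.
Step 9 — Apparent power: |S| = 29.16 VA.
Step 10 — Power factor: PF = P/|S| = 1 (lagging).

(a) P = 29.16 W  (b) Q = 0.009118 VAR  (c) S = 29.16 VA  (d) PF = 1 (lagging)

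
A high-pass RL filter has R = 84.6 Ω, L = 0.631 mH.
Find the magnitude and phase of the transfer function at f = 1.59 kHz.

Step 1 — Angular frequency: ω = 2π·1590 = 9990 rad/s.
Step 2 — Transfer function: H(jω) = jωL/(R + jωL).
Step 3 — Numerator jωL = j·6.304; denominator R + jωL = 84.6 + j6.304.
Step 4 — H = 0.005522 + j0.0741.
Step 5 — Magnitude: |H| = 0.07431 (-22.6 dB); phase: φ = 85.7°.

|H| = 0.07431 (-22.6 dB), φ = 85.7°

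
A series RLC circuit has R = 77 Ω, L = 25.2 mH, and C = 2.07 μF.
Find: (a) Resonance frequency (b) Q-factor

Step 1 — Resonance condition Im(Z)=0 gives ω₀ = 1/√(LC).
Step 2 — ω₀ = 1/√(0.0252·2.07e-06) = 4378 rad/s.
Step 3 — f₀ = ω₀/(2π) = 696.8 Hz.
Step 4 — Series Q: Q = ω₀L/R = 4378·0.0252/77 = 1.433.

(a) f₀ = 696.8 Hz  (b) Q = 1.433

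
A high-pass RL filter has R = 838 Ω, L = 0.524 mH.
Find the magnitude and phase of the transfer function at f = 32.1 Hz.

Step 1 — Angular frequency: ω = 2π·32.1 = 201.7 rad/s.
Step 2 — Transfer function: H(jω) = jωL/(R + jωL).
Step 3 — Numerator jωL = j·0.1057; denominator R + jωL = 838 + j0.1057.
Step 4 — H = 1.591e-08 + j0.0001261.
Step 5 — Magnitude: |H| = 0.0001261 (-78.0 dB); phase: φ = 90.0°.

|H| = 0.0001261 (-78.0 dB), φ = 90.0°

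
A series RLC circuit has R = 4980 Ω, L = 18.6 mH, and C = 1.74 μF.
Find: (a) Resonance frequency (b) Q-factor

Step 1 — Resonance condition Im(Z)=0 gives ω₀ = 1/√(LC).
Step 2 — ω₀ = 1/√(0.0186·1.74e-06) = 5559 rad/s.
Step 3 — f₀ = ω₀/(2π) = 884.7 Hz.
Step 4 — Series Q: Q = ω₀L/R = 5559·0.0186/4980 = 0.02076.

(a) f₀ = 884.7 Hz  (b) Q = 0.02076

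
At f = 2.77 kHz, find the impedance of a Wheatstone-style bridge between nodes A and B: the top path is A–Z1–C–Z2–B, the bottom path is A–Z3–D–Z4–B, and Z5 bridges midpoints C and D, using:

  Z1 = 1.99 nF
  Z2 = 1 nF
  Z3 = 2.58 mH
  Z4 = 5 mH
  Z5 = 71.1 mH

Step 1 — Angular frequency: ω = 2π·f = 2π·2770 = 1.74e+04 rad/s.
Step 2 — Component impedances:
  Z1: Z = 1/(jωC) = -j/(ω·C) = 0 - j2.887e+04 Ω
  Z2: Z = 1/(jωC) = -j/(ω·C) = 0 - j5.746e+04 Ω
  Z3: Z = jωL = j·1.74e+04·0.00258 = 0 + j44.9 Ω
  Z4: Z = jωL = j·1.74e+04·0.005 = 0 + j87.02 Ω
  Z5: Z = jωL = j·1.74e+04·0.0711 = 0 + j1237 Ω
Step 3 — Bridge requires nodal analysis (the Z5 bridge couples midpoints C and D, so the two paths cannot be reduced to a simple series/parallel combination). Setting node B to ground and injecting 1 A at node A, the 3-node admittance system at A, C, D solves to V_A = Z_AB = 0 + j132.1 Ω = 132.1∠90.0° Ω.

Z = 0 + j132.1 Ω = 132.1∠90.0° Ω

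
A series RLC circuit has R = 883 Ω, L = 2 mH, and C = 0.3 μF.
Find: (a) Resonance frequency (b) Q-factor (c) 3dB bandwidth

Step 1 — Resonance condition Im(Z)=0 gives ω₀ = 1/√(LC).
Step 2 — ω₀ = 1/√(0.002·3e-07) = 4.082e+04 rad/s.
Step 3 — f₀ = ω₀/(2π) = 6497 Hz.
Step 4 — Series Q: Q = ω₀L/R = 4.082e+04·0.002/883 = 0.09247.
Step 5 — 3dB bandwidth: Δω = ω₀/Q = 4.415e+05 rad/s; BW = Δω/(2π) = 7.027e+04 Hz.

(a) f₀ = 6497 Hz  (b) Q = 0.09247  (c) BW = 7.027e+04 Hz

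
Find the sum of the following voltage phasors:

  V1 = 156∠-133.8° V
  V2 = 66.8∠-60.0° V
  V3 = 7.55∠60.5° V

Step 1 — Convert each phasor to rectangular form:
  V1 = 156·(cos(-133.8°) + j·sin(-133.8°)) = -108 - j112.6 V
  V2 = 66.8·(cos(-60.0°) + j·sin(-60.0°)) = 33.4 - j57.85 V
  V3 = 7.55·(cos(60.5°) + j·sin(60.5°)) = 3.718 + j6.571 V
Step 2 — Sum components: V_total = -70.86 - j163.9 V.
Step 3 — Convert to polar: |V_total| = 178.5 V, ∠V_total = -113.4°.

V_total = 178.5∠-113.4° V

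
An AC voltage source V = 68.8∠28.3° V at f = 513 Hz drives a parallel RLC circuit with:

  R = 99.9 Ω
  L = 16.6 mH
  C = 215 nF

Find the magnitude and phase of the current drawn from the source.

Step 1 — Angular frequency: ω = 2π·f = 2π·513 = 3223 rad/s.
Step 2 — Component impedances:
  R: Z = R = 99.9 Ω
  L: Z = jωL = j·3223·0.0166 = 0 + j53.51 Ω
  C: Z = 1/(jωC) = -j/(ω·C) = 0 - j1443 Ω
Step 3 — Parallel combination: 1/Z_total = 1/R + 1/L + 1/C; Z_total = 23.6 + j42.44 Ω = 48.56∠60.9° Ω.
Step 4 — Source phasor: V = 68.8∠28.3° V = 60.58 + j32.62 V.
Step 5 — Ohm's law: I = V / Z_total = (60.58 + j32.62) / (23.6 + j42.44) = 1.193 - j0.7637 A.
Step 6 — Convert to polar: |I| = 1.417 A, ∠I = -32.6°.

I = 1.417∠-32.6° A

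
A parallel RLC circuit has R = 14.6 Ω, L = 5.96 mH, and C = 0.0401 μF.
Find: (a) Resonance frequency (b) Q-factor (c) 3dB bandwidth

Step 1 — Resonance: ω₀ = 1/√(LC) = 1/√(0.00596·4.01e-08) = 6.469e+04 rad/s.
Step 2 — f₀ = ω₀/(2π) = 1.029e+04 Hz.
Step 3 — Parallel Q: Q = R/(ω₀L) = 14.6/(6.469e+04·0.00596) = 0.03787.
Step 4 — Bandwidth: Δω = ω₀/Q = 1.708e+06 rad/s; BW = Δω/(2π) = 2.718e+05 Hz.

(a) f₀ = 1.029e+04 Hz  (b) Q = 0.03787  (c) BW = 2.718e+05 Hz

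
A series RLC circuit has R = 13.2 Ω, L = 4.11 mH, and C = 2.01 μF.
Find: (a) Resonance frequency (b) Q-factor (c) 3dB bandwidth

Step 1 — Resonance condition Im(Z)=0 gives ω₀ = 1/√(LC).
Step 2 — ω₀ = 1/√(0.00411·2.01e-06) = 1.1e+04 rad/s.
Step 3 — f₀ = ω₀/(2π) = 1751 Hz.
Step 4 — Series Q: Q = ω₀L/R = 1.1e+04·0.00411/13.2 = 3.426.
Step 5 — 3dB bandwidth: Δω = ω₀/Q = 3212 rad/s; BW = Δω/(2π) = 511.2 Hz.

(a) f₀ = 1751 Hz  (b) Q = 3.426  (c) BW = 511.2 Hz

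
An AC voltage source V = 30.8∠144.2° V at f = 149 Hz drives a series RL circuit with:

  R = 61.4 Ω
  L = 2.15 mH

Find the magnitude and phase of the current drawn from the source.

Step 1 — Angular frequency: ω = 2π·f = 2π·149 = 936.2 rad/s.
Step 2 — Component impedances:
  R: Z = R = 61.4 Ω
  L: Z = jωL = j·936.2·0.00215 = 0 + j2.013 Ω
Step 3 — Series combination: Z_total = R + L = 61.4 + j2.013 Ω = 61.43∠1.9° Ω.
Step 4 — Source phasor: V = 30.8∠144.2° V = -24.98 + j18.02 V.
Step 5 — Ohm's law: I = V / Z_total = (-24.98 + j18.02) / (61.4 + j2.013) = -0.3968 + j0.3064 A.
Step 6 — Convert to polar: |I| = 0.5014 A, ∠I = 142.3°.

I = 0.5014∠142.3° A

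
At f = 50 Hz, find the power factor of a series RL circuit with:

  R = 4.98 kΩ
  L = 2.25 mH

Step 1 — Angular frequency: ω = 2π·f = 2π·50 = 314.2 rad/s.
Step 2 — Component impedances:
  R: Z = R = 4980 Ω
  L: Z = jωL = j·314.2·0.00225 = 0 + j0.7069 Ω
Step 3 — Series combination: Z_total = R + L = 4980 + j0.7069 Ω = 4980∠0.0° Ω.
Step 4 — Power factor: PF = cos(φ) = Re(Z)/|Z| = 4980/4980 = 1.
Step 5 — Type: Im(Z) = 0.7069 ⇒ lagging (phase φ = 0.0°).

PF = 1 (lagging, φ = 0.0°)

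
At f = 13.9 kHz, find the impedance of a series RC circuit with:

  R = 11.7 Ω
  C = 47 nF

Step 1 — Angular frequency: ω = 2π·f = 2π·1.39e+04 = 8.734e+04 rad/s.
Step 2 — Component impedances:
  R: Z = R = 11.7 Ω
  C: Z = 1/(jωC) = -j/(ω·C) = 0 - j243.6 Ω
Step 3 — Series combination: Z_total = R + C = 11.7 - j243.6 Ω = 243.9∠-87.3° Ω.

Z = 11.7 - j243.6 Ω = 243.9∠-87.3° Ω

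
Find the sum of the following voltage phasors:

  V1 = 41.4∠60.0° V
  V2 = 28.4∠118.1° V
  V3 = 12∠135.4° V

Step 1 — Convert each phasor to rectangular form:
  V1 = 41.4·(cos(60.0°) + j·sin(60.0°)) = 20.7 + j35.85 V
  V2 = 28.4·(cos(118.1°) + j·sin(118.1°)) = -13.38 + j25.05 V
  V3 = 12·(cos(135.4°) + j·sin(135.4°)) = -8.544 + j8.426 V
Step 2 — Sum components: V_total = -1.221 + j69.33 V.
Step 3 — Convert to polar: |V_total| = 69.34 V, ∠V_total = 91.0°.

V_total = 69.34∠91.0° V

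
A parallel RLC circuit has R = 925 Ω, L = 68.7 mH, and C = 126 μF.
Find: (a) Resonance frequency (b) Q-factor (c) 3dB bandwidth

Step 1 — Resonance: ω₀ = 1/√(LC) = 1/√(0.0687·0.000126) = 339.9 rad/s.
Step 2 — f₀ = ω₀/(2π) = 54.09 Hz.
Step 3 — Parallel Q: Q = R/(ω₀L) = 925/(339.9·0.0687) = 39.61.
Step 4 — Bandwidth: Δω = ω₀/Q = 8.58 rad/s; BW = Δω/(2π) = 1.366 Hz.

(a) f₀ = 54.09 Hz  (b) Q = 39.61  (c) BW = 1.366 Hz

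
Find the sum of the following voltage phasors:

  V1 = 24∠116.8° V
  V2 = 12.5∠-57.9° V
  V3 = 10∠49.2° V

Step 1 — Convert each phasor to rectangular form:
  V1 = 24·(cos(116.8°) + j·sin(116.8°)) = -10.82 + j21.42 V
  V2 = 12.5·(cos(-57.9°) + j·sin(-57.9°)) = 6.642 - j10.59 V
  V3 = 10·(cos(49.2°) + j·sin(49.2°)) = 6.534 + j7.57 V
Step 2 — Sum components: V_total = 2.356 + j18.4 V.
Step 3 — Convert to polar: |V_total| = 18.55 V, ∠V_total = 82.7°.

V_total = 18.55∠82.7° V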